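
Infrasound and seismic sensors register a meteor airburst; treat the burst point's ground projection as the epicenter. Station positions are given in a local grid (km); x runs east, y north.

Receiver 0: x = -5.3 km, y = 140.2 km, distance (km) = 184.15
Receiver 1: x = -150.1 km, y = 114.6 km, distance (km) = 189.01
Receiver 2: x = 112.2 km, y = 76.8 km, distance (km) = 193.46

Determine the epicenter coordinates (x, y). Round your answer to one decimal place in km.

-41.8 km east, -40.3 km north

Circle about each station: (x + 5.3)² + (y − 140.2)² = 184.15²; (x + 150.1)² + (y − 114.6)² = 189.01²; (x − 112.2)² + (y − 76.8)² = 193.46².
Subtracting pairs of circle equations eliminates x²+y² and gives linear equations (the radical axes):
-289.6 x − 51.2 y = 14165.48
235.0 x − 126.8 y = -4712.60
Solving the 2×2 system: x ≈ -41.8, y ≈ -40.3 km.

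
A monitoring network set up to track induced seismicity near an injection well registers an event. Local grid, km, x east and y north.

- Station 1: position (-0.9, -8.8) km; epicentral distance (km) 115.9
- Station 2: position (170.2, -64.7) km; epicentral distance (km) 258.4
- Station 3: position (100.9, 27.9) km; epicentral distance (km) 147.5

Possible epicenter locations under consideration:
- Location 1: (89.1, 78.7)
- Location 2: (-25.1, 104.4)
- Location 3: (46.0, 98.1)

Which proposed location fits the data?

Location 2

For each candidate, compare |candidate − station| to the reported distance:
Location 1: residuals Station 1 9.6, Station 2 93.7, Station 3 95.3 → max 95.3 km
Location 2: residuals Station 1 0.1, Station 2 0.1, Station 3 0.1 → max 0.1 km
Location 3: residuals Station 1 0.8, Station 2 53.6, Station 3 58.4 → max 58.4 km
Only Location 2 has all residuals ≈ 0.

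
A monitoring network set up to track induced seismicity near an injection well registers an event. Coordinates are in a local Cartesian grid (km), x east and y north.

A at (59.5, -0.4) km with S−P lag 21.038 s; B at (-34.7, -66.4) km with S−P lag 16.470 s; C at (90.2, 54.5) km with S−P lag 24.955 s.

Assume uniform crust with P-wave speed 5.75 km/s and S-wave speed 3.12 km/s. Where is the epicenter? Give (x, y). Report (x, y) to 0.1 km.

Distance from S−P lag: d = Δt · v_P v_S / (v_P − v_S) = Δt · (5.75·3.12)/(5.75−3.12) ≈ 6.8213·Δt.
So d_A = 143.51, d_B = 112.35, d_C = 170.23 km.
Circle about each station: (x − 59.5)² + (y + 0.4)² = 143.51²; (x + 34.7)² + (y + 66.4)² = 112.35²; (x − 90.2)² + (y − 54.5)² = 170.23².
Subtracting the A equation from the B and C equations removes the quadratic terms:
-188.4 x − 132.0 y = 10045.24
61.4 x + 109.8 y = -817.25
Solving the 2×2 system: x ≈ -79.1, y ≈ 36.8 km.
Check against A (with the unrounded x, y): √((x − 59.5)²+(y + 0.4)²) = 143.49 ≈ 143.51 km. ✓

x ≈ -79.1 km, y ≈ 36.8 km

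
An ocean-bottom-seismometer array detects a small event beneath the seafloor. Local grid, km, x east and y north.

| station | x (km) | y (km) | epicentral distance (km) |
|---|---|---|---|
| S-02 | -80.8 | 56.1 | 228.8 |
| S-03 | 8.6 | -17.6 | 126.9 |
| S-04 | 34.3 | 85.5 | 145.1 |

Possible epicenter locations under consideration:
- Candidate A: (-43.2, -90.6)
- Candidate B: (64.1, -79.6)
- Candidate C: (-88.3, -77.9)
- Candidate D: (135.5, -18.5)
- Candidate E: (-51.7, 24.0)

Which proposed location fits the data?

Candidate D

For each candidate, compare |candidate − station| to the reported distance:
Candidate A: residuals S-02 77.4, S-03 37.4, S-04 47.3 → max 77.4 km
Candidate B: residuals S-02 30.3, S-03 43.7, S-04 22.7 → max 43.7 km
Candidate C: residuals S-02 94.6, S-03 12.8, S-04 59.2 → max 94.6 km
Candidate D: residuals S-02 0.0, S-03 0.0, S-04 0.0 → max 0.0 km
Candidate E: residuals S-02 185.5, S-03 53.6, S-04 39.4 → max 185.5 km
Only Candidate D has all residuals ≈ 0.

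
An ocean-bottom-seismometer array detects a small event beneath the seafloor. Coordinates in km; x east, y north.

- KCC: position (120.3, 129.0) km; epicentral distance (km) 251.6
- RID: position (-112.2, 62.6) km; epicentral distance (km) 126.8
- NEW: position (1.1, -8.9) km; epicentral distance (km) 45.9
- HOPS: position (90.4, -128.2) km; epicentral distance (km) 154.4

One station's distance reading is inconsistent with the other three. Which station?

KCC

Solve using three stations at a time. Using RID, NEW, HOPS (subtract circle equations pairwise → linear system) gives (x, y) ≈ (-34.5, -37.6).
Distances from that point to each station vs reported:
  KCC: calculated 227.4 vs reported 251.6 → residual 24.2 km
  RID: calculated 126.7 vs reported 126.8 → residual 0.1 km
  NEW: calculated 45.7 vs reported 45.9 → residual 0.2 km
  HOPS: calculated 154.4 vs reported 154.4 → residual 0.0 km
RID, NEW, HOPS are mutually consistent (residuals ≈ 0); KCC is off by 24.2 km.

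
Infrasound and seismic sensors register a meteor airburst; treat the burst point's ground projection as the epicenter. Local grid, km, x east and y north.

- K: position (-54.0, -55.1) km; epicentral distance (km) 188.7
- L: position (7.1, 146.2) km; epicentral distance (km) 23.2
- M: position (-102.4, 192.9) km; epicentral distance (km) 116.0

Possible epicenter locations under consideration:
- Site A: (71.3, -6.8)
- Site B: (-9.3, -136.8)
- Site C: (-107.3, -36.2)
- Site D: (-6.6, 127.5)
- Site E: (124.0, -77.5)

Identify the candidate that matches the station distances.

Site D

For each candidate, compare |candidate − station| to the reported distance:
Site A: residuals K 54.4, L 142.7, M 148.7 → max 148.7 km
Site B: residuals K 95.6, L 260.3, M 226.6 → max 260.3 km
Site C: residuals K 132.1, L 192.1, M 113.2 → max 192.1 km
Site D: residuals K 0.0, L 0.0, M 0.0 → max 0.0 km
Site E: residuals K 9.3, L 229.2, M 236.7 → max 236.7 km
Only Site D has all residuals ≈ 0.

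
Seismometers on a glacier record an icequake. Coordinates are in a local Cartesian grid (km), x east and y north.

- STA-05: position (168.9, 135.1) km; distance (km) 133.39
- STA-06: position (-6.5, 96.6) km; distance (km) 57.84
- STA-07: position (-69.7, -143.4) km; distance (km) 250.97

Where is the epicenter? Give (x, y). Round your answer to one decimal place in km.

Circle about each station: (x − 168.9)² + (y − 135.1)² = 133.39²; (x + 6.5)² + (y − 96.6)² = 57.84²; (x + 69.7)² + (y + 143.4)² = 250.97².
Subtracting the STA-05 equation from the STA-06 and STA-07 equations removes the quadratic terms:
-350.8 x − 77.0 y = -22957.98
-477.2 x − 557.0 y = -66550.62
Solving the 2×2 system: x ≈ 48.3, y ≈ 78.1 km.

48.3 km east, 78.1 km north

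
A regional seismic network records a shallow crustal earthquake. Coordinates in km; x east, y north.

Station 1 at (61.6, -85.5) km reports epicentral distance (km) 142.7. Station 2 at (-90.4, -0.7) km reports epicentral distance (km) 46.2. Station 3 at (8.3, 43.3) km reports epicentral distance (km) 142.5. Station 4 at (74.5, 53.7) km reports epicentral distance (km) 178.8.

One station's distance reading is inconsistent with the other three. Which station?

Station 3

Solve using three stations at a time. Using Station 1, Station 2, Station 4 (subtract circle equations pairwise → linear system) gives (x, y) ≈ (-75.0, -44.3).
Distances from that point to each station vs reported:
  Station 1: calculated 142.7 vs reported 142.7 → residual 0.0 km
  Station 2: calculated 46.2 vs reported 46.2 → residual 0.0 km
  Station 3: calculated 120.9 vs reported 142.5 → residual 21.6 km
  Station 4: calculated 178.8 vs reported 178.8 → residual 0.0 km
Station 1, Station 2, Station 4 are mutually consistent (residuals ≈ 0); Station 3 is off by 21.6 km.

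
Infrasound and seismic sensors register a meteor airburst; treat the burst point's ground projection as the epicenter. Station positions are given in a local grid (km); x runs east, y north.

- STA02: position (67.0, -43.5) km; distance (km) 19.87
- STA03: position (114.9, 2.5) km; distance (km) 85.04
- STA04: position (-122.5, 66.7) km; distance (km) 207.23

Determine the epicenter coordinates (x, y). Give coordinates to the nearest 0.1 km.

48.4 km east, -50.5 km north

Circle about each station: (x − 67.0)² + (y + 43.5)² = 19.87²; (x − 114.9)² + (y − 2.5)² = 85.04²; (x + 122.5)² + (y − 66.7)² = 207.23².
Subtracting pairs of circle equations eliminates x²+y² and gives linear equations (the radical axes):
95.8 x + 92.0 y = -9.97
-379.0 x + 220.4 y = -29475.57
Solving the 2×2 system: x ≈ 48.4, y ≈ -50.5 km.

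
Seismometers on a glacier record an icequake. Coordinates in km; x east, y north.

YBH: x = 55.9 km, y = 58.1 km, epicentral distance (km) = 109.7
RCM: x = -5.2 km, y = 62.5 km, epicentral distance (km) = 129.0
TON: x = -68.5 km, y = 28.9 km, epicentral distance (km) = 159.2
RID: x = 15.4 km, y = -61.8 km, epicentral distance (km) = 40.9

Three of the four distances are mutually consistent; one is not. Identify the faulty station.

Solve using three stations at a time. Using YBH, RCM, RID (subtract circle equations pairwise → linear system) gives (x, y) ≈ (55.0, -51.6).
Distances from that point to each station vs reported:
  YBH: calculated 109.7 vs reported 109.7 → residual 0.0 km
  RCM: calculated 129.0 vs reported 129.0 → residual 0.0 km
  TON: calculated 147.4 vs reported 159.2 → residual 11.8 km
  RID: calculated 40.9 vs reported 40.9 → residual 0.0 km
YBH, RCM, RID are mutually consistent (residuals ≈ 0); TON is off by 11.8 km.

TON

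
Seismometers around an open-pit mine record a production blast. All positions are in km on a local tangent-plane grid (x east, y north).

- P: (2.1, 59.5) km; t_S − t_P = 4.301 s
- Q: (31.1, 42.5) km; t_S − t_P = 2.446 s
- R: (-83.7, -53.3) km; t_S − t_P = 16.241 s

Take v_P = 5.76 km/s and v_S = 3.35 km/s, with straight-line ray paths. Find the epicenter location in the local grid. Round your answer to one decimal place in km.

x ≈ 17.3 km, y ≈ 28.6 km

Distance from S−P lag: d = Δt · v_P v_S / (v_P − v_S) = Δt · (5.76·3.35)/(5.76−3.35) ≈ 8.0066·Δt.
So d_P = 34.44, d_Q = 19.58, d_R = 130.04 km.
Circle about each station: (x − 2.1)² + (y − 59.5)² = 34.44²; (x − 31.1)² + (y − 42.5)² = 19.58²; (x + 83.7)² + (y + 53.3)² = 130.04².
Subtracting the P equation from the Q and R equations removes the quadratic terms:
58.0 x − 34.0 y = 31.54
-171.6 x − 225.6 y = -9422.37
Solving the 2×2 system: x ≈ 17.3, y ≈ 28.6 km.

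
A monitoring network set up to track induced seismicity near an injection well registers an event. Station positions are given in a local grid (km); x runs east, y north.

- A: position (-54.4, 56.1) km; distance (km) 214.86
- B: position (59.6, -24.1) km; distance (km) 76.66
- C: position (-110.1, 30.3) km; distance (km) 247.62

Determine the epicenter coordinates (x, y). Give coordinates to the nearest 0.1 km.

(111.2, -80.8)

Circle about each station: (x + 54.4)² + (y − 56.1)² = 214.86²; (x − 59.6)² + (y + 24.1)² = 76.66²; (x + 110.1)² + (y − 30.3)² = 247.62².
Subtracting pairs of circle equations eliminates x²+y² and gives linear equations (the radical axes):
228.0 x − 160.4 y = 38314.46
-111.4 x − 51.6 y = -8217.31
Solving the 2×2 system: x ≈ 111.2, y ≈ -80.8 km.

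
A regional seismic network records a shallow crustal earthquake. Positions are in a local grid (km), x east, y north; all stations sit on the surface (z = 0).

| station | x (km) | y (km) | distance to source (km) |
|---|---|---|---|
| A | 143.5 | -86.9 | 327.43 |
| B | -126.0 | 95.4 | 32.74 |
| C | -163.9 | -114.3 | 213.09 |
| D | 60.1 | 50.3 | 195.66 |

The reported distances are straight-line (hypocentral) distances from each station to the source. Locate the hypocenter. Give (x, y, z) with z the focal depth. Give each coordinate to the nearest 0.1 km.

(-128.0, 93.2, 32.6)

Each station gives a sphere (x−x_i)² + (y−y_i)² + z² = d_i² (stations at z=0).
Subtracting the A sphere from B and C: z² cancels, leaving linear equations in x and y:
-539.0 x + 364.6 y = 102971.80
-614.8 x − 54.8 y = 73586.90
Solving: x ≈ -128.000, y ≈ 93.198 km (keep extra digits for the depth step; rounded: -128.0, 93.2).
Then from the A sphere: z² = 327.43² − (x − 143.5)² − (y + 86.9)² with x = -128.000, y = 93.198, so z ≈ 32.602 ≈ 32.6 km.
Check against D (with the unrounded solution): distance 195.66 ≈ 195.66 km. ✓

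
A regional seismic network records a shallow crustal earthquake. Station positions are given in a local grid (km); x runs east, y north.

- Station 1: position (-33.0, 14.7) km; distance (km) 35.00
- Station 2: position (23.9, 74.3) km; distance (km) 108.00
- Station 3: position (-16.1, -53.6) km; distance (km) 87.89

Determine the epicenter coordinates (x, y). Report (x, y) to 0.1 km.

x ≈ -67.9 km, y ≈ 17.4 km

Circle about each station: (x + 33.0)² + (y − 14.7)² = 35.00²; (x − 23.9)² + (y − 74.3)² = 108.00²; (x + 16.1)² + (y + 53.6)² = 87.89².
Subtracting pairs of circle equations eliminates x²+y² and gives linear equations (the radical axes):
113.8 x + 119.2 y = -5652.39
33.8 x − 136.6 y = -4672.57
Solving the 2×2 system: x ≈ -67.9, y ≈ 17.4 km.
Check against Station 1 (with the unrounded x, y): √((x + 33.0)²+(y − 14.7)²) = 35.01 ≈ 35.00 km. ✓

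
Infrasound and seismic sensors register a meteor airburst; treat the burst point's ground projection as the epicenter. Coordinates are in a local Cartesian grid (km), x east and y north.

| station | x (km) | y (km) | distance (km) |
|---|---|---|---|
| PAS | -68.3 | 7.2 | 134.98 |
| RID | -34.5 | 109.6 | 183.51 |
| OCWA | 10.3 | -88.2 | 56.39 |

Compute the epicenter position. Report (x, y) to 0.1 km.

Circle about each station: (x + 68.3)² + (y − 7.2)² = 134.98²; (x + 34.5)² + (y − 109.6)² = 183.51²; (x − 10.3)² + (y + 88.2)² = 56.39².
Subtracting pairs of circle equations eliminates x²+y² and gives linear equations (the radical axes):
67.6 x + 204.8 y = -6970.64
157.2 x − 190.8 y = 18208.37
Solving the 2×2 system: x ≈ 53.2, y ≈ -51.6 km.

x ≈ 53.2 km, y ≈ -51.6 km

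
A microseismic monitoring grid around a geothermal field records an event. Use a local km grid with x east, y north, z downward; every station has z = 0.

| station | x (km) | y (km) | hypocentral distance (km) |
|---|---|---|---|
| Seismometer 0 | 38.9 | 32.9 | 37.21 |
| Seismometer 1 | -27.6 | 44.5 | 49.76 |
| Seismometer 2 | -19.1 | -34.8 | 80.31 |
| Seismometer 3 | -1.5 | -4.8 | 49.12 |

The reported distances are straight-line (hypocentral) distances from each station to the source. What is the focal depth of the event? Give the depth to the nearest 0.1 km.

Each station gives a sphere (x−x_i)² + (y−y_i)² + z² = d_i² (stations at z=0).
Subtracting the Seismometer 0 sphere from Seismometer 1 and Seismometer 2: z² cancels, leaving linear equations in x and y:
-133.0 x + 23.2 y = -945.08
-116.0 x − 135.4 y = -6084.88
Solving: x ≈ 13.002, y ≈ 33.801 km (keep extra digits for the depth step; rounded: 13.0, 33.8).
Then from the Seismometer 0 sphere: z² = 37.21² − (x − 38.9)² − (y − 32.9)² with x = 13.002, y = 33.801, so z ≈ 26.703 ≈ 26.7 km.
Check against Seismometer 3 (with the unrounded solution): distance 49.13 ≈ 49.12 km. ✓

z ≈ 26.7 km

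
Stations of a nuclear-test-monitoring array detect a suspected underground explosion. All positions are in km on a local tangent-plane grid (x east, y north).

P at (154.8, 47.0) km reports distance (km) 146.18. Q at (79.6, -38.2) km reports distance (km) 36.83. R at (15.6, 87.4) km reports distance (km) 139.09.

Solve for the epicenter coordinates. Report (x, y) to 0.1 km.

Circle about each station: (x − 154.8)² + (y − 47.0)² = 146.18²; (x − 79.6)² + (y + 38.2)² = 36.83²; (x − 15.6)² + (y − 87.4)² = 139.09².
Subtracting the P equation from the Q and R equations removes the quadratic terms:
-150.4 x − 170.4 y = 1635.50
-278.4 x + 80.8 y = -16267.36
Solving the 2×2 system: x ≈ 44.3, y ≈ -48.7 km.

(44.3, -48.7)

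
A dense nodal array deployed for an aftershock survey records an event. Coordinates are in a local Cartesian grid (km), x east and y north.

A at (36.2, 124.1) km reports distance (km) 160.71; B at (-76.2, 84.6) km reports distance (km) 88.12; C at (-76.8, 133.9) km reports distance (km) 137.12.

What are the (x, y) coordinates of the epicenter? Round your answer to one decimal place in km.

Circle about each station: (x − 36.2)² + (y − 124.1)² = 160.71²; (x + 76.2)² + (y − 84.6)² = 88.12²; (x + 76.8)² + (y − 133.9)² = 137.12².
Subtracting the A equation from the B and C equations removes the quadratic terms:
-224.8 x − 79.0 y = 14314.92
-226.0 x + 19.6 y = 14142.01
Solving the 2×2 system: x ≈ -62.8, y ≈ -2.5 km.
Check against A (with the unrounded x, y): √((x − 36.2)²+(y − 124.1)²) = 160.72 ≈ 160.71 km. ✓

-62.8 km east, -2.5 km north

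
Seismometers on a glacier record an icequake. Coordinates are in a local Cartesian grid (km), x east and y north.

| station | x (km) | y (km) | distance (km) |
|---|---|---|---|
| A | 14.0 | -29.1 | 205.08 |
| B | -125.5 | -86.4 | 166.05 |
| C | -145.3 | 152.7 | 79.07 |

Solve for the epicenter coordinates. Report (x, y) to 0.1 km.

Circle about each station: (x − 14.0)² + (y + 29.1)² = 205.08²; (x + 125.5)² + (y + 86.4)² = 166.05²; (x + 145.3)² + (y − 152.7)² = 79.07².
Subtracting pairs of circle equations eliminates x²+y² and gives linear equations (the radical axes):
-279.0 x − 114.6 y = 36657.60
-318.6 x + 363.6 y = 79192.31
Solving the 2×2 system: x ≈ -162.4, y ≈ 75.5 km.

(-162.4, 75.5)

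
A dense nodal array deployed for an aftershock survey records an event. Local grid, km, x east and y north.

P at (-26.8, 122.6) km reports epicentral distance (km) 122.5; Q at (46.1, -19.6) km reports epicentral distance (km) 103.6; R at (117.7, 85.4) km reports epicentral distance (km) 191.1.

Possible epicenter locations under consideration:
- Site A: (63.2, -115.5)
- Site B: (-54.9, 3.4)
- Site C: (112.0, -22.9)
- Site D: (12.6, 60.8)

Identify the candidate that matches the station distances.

Site B

For each candidate, compare |candidate − station| to the reported distance:
Site A: residuals P 132.0, Q 6.2, R 17.1 → max 132.0 km
Site B: residuals P 0.0, Q 0.0, R 0.0 → max 0.0 km
Site C: residuals P 78.6, Q 37.6, R 82.7 → max 82.7 km
Site D: residuals P 49.2, Q 16.5, R 83.2 → max 83.2 km
Only Site B has all residuals ≈ 0.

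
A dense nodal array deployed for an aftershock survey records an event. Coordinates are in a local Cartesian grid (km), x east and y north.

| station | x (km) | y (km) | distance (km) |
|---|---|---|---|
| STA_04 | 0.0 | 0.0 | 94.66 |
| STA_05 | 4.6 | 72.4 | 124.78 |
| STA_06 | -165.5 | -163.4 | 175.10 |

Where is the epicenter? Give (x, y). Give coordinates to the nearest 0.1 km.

Circle about each station: x² + y² = 94.66²; (x − 4.6)² + (y − 72.4)² = 124.78²; (x + 165.5)² + (y + 163.4)² = 175.10².
Subtracting the STA_04 equation from the STA_05 and STA_06 equations removes the quadratic terms:
9.2 x + 144.8 y = -1346.61
-331.0 x − 326.8 y = 32390.32
Solving the 2×2 system: x ≈ -94.6, y ≈ -3.3 km.

-94.6 km east, -3.3 km north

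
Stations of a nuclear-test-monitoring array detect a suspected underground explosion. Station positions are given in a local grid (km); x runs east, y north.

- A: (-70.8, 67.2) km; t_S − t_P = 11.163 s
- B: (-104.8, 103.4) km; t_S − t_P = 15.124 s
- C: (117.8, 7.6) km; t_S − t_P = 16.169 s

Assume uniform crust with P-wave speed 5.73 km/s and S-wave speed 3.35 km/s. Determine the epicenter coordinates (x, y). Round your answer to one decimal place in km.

(16.4, 89.6)

Distance from S−P lag: d = Δt · v_P v_S / (v_P − v_S) = Δt · (5.73·3.35)/(5.73−3.35) ≈ 8.0653·Δt.
So d_A = 90.03, d_B = 121.98, d_C = 130.41 km.
Circle about each station: (x + 70.8)² + (y − 67.2)² = 90.03²; (x + 104.8)² + (y − 103.4)² = 121.98²; (x − 117.8)² + (y − 7.6)² = 130.41².
Subtracting the A equation from the B and C equations removes the quadratic terms:
-68.0 x + 72.4 y = 5372.40
377.2 x − 119.2 y = -4495.25
Solving the 2×2 system: x ≈ 16.4, y ≈ 89.6 km.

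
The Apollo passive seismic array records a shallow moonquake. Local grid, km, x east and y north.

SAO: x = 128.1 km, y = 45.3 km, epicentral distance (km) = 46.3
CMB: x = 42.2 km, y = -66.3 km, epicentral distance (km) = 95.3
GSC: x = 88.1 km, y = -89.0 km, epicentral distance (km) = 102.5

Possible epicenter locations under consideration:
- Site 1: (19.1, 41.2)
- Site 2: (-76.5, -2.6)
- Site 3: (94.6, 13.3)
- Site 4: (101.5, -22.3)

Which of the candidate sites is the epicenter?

For each candidate, compare |candidate − station| to the reported distance:
Site 1: residuals SAO 62.8, CMB 14.7, GSC 44.9 → max 62.8 km
Site 2: residuals SAO 163.8, CMB 39.4, GSC 83.4 → max 163.8 km
Site 3: residuals SAO 0.0, CMB 0.0, GSC 0.0 → max 0.0 km
Site 4: residuals SAO 26.3, CMB 21.5, GSC 34.5 → max 34.5 km
Only Site 3 has all residuals ≈ 0.

Site 3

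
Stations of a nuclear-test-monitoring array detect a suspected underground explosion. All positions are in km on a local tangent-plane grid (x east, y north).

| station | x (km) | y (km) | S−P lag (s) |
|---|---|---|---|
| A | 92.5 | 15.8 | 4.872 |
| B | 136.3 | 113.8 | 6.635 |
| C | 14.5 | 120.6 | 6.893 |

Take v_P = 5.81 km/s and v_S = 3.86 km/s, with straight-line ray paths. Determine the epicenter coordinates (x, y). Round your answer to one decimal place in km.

Distance from S−P lag: d = Δt · v_P v_S / (v_P − v_S) = Δt · (5.81·3.86)/(5.81−3.86) ≈ 11.5008·Δt.
So d_A = 56.03, d_B = 76.31, d_C = 79.28 km.
Circle about each station: (x − 92.5)² + (y − 15.8)² = 56.03²; (x − 136.3)² + (y − 113.8)² = 76.31²; (x − 14.5)² + (y − 120.6)² = 79.28².
Subtracting the A equation from the B and C equations removes the quadratic terms:
87.6 x + 196.0 y = 20038.38
-156.0 x + 209.6 y = 2802.76
Solving the 2×2 system: x ≈ 74.6, y ≈ 68.9 km.

74.6 km east, 68.9 km north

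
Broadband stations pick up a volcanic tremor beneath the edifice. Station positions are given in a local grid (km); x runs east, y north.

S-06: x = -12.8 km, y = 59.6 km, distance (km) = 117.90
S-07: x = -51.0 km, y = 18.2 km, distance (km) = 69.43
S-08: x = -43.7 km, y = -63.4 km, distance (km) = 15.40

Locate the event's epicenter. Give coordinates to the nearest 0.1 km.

Circle about each station: (x + 12.8)² + (y − 59.6)² = 117.90²; (x + 51.0)² + (y − 18.2)² = 69.43²; (x + 43.7)² + (y + 63.4)² = 15.40².
Subtracting the S-06 equation from the S-07 and S-08 equations removes the quadratic terms:
-76.4 x − 82.8 y = 8296.13
-61.8 x − 246.0 y = 15876.50
Solving the 2×2 system: x ≈ -53.1, y ≈ -51.2 km.

x ≈ -53.1 km, y ≈ -51.2 km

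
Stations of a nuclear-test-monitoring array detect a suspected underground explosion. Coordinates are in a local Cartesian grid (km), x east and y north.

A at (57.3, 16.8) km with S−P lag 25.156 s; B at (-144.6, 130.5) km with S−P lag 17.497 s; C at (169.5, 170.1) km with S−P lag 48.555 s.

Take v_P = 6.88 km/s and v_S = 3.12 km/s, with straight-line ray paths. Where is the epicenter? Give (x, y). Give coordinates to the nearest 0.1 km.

x ≈ -81.7 km, y ≈ 52.9 km

Distance from S−P lag: d = Δt · v_P v_S / (v_P − v_S) = Δt · (6.88·3.12)/(6.88−3.12) ≈ 5.7089·Δt.
So d_A = 143.61, d_B = 99.89, d_C = 277.20 km.
Circle about each station: (x − 57.3)² + (y − 16.8)² = 143.61²; (x + 144.6)² + (y − 130.5)² = 99.89²; (x − 169.5)² + (y − 170.1)² = 277.20².
Subtracting the A equation from the B and C equations removes the quadratic terms:
-403.8 x + 227.4 y = 45019.70
224.4 x + 306.6 y = -2117.28
Solving the 2×2 system: x ≈ -81.7, y ≈ 52.9 km.
Check against A (with the unrounded x, y): √((x − 57.3)²+(y − 16.8)²) = 143.61 ≈ 143.61 km. ✓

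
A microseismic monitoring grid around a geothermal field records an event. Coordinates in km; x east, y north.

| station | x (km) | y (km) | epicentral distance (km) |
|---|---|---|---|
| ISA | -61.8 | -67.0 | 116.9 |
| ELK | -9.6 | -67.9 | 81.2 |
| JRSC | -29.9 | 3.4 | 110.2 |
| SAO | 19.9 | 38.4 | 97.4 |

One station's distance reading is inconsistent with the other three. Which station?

ISA

Solve using three stations at a time. Using ELK, JRSC, SAO (subtract circle equations pairwise → linear system) gives (x, y) ≈ (68.7, -46.0).
Distances from that point to each station vs reported:
  ISA: calculated 132.2 vs reported 116.9 → residual 15.3 km
  ELK: calculated 81.3 vs reported 81.2 → residual 0.1 km
  JRSC: calculated 110.3 vs reported 110.2 → residual 0.1 km
  SAO: calculated 97.5 vs reported 97.4 → residual 0.1 km
ELK, JRSC, SAO are mutually consistent (residuals ≈ 0); ISA is off by 15.3 km.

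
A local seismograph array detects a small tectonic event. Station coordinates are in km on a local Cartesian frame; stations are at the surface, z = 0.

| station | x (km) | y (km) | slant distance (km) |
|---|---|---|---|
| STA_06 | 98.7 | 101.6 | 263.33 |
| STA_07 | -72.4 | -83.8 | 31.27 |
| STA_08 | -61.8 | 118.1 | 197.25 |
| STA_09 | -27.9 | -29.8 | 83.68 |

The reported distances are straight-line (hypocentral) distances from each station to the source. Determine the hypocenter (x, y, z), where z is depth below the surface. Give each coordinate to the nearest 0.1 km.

(-95.4, -75.3, 19.4)

Each station gives a sphere (x−x_i)² + (y−y_i)² + z² = d_i² (stations at z=0).
Subtracting the STA_06 sphere from STA_07 and STA_08: z² cancels, leaving linear equations in x and y:
-342.2 x − 370.8 y = 60564.83
-321.0 x + 33.0 y = 28137.73
Solving: x ≈ -95.397, y ≈ -75.296 km (keep extra digits for the depth step; rounded: -95.4, -75.3).
Then from the STA_06 sphere: z² = 263.33² − (x − 98.7)² − (y − 101.6)² with x = -95.397, y = -75.296, so z ≈ 19.413 ≈ 19.4 km.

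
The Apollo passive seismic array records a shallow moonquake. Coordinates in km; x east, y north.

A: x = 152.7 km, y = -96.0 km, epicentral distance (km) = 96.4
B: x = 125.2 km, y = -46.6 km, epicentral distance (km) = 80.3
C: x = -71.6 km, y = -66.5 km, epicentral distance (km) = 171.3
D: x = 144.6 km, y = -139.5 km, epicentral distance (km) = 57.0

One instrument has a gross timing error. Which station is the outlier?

A

Solve using three stations at a time. Using B, C, D (subtract circle equations pairwise → linear system) gives (x, y) ≈ (91.3, -119.4).
Distances from that point to each station vs reported:
  A: calculated 65.7 vs reported 96.4 → residual 30.7 km
  B: calculated 80.3 vs reported 80.3 → residual 0.0 km
  C: calculated 171.3 vs reported 171.3 → residual 0.0 km
  D: calculated 57.0 vs reported 57.0 → residual 0.0 km
B, C, D are mutually consistent (residuals ≈ 0); A is off by 30.7 km.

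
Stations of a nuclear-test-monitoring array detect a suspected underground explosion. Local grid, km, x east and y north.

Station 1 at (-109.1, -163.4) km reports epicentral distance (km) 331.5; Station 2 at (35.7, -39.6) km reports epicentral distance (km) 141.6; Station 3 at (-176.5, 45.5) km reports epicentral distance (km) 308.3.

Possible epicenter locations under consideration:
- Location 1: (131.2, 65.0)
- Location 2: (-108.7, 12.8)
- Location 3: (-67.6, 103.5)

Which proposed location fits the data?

For each candidate, compare |candidate − station| to the reported distance:
Location 1: residuals Station 1 0.0, Station 2 0.0, Station 3 0.0 → max 0.0 km
Location 2: residuals Station 1 155.3, Station 2 12.0, Station 3 233.0 → max 233.0 km
Location 3: residuals Station 1 61.4, Station 2 34.9, Station 3 184.9 → max 184.9 km
Only Location 1 has all residuals ≈ 0.

Location 1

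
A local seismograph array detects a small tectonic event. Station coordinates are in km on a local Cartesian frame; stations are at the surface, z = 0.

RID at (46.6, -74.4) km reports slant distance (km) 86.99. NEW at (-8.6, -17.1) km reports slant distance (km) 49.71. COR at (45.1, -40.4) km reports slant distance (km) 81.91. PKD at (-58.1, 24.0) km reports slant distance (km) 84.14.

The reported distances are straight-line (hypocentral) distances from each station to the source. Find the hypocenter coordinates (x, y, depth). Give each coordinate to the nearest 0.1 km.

(-29.6, -48.1, 32.7)

Each station gives a sphere (x−x_i)² + (y−y_i)² + z² = d_i² (stations at z=0).
Subtracting the RID sphere from NEW and COR: z² cancels, leaving linear equations in x and y:
-110.4 x + 114.6 y = -2244.37
-3.0 x + 68.0 y = -3182.74
Solving: x ≈ -29.612, y ≈ -48.111 km (keep extra digits for the depth step; rounded: -29.6, -48.1).
Then from the RID sphere: z² = 86.99² − (x − 46.6)² − (y + 74.4)² with x = -29.612, y = -48.111, so z ≈ 32.678 ≈ 32.7 km.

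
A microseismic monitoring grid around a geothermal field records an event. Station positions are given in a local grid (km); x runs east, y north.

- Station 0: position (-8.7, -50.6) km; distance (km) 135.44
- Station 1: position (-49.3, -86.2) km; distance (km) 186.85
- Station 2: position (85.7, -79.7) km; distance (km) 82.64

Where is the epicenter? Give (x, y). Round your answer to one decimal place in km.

Circle about each station: (x + 8.7)² + (y + 50.6)² = 135.44²; (x + 49.3)² + (y + 86.2)² = 186.85²; (x − 85.7)² + (y + 79.7)² = 82.64².
Subtracting the Station 0 equation from the Station 1 and Station 2 equations removes the quadratic terms:
-81.2 x − 71.2 y = -9344.05
188.8 x − 58.2 y = 22575.15
Solving the 2×2 system: x ≈ 118.4, y ≈ -3.8 km.

118.4 km east, -3.8 km north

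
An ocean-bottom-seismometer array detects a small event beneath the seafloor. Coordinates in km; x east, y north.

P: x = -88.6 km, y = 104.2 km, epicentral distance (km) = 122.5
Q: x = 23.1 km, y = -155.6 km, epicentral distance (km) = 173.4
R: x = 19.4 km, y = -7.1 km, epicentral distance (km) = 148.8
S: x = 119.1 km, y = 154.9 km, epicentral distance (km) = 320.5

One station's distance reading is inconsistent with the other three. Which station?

P

Solve using three stations at a time. Using Q, R, S (subtract circle equations pairwise → linear system) gives (x, y) ≈ (-120.2, -58.2).
Distances from that point to each station vs reported:
  P: calculated 165.4 vs reported 122.5 → residual 42.9 km
  Q: calculated 173.3 vs reported 173.4 → residual 0.1 km
  R: calculated 148.7 vs reported 148.8 → residual 0.1 km
  S: calculated 320.4 vs reported 320.5 → residual 0.1 km
Q, R, S are mutually consistent (residuals ≈ 0); P is off by 42.9 km.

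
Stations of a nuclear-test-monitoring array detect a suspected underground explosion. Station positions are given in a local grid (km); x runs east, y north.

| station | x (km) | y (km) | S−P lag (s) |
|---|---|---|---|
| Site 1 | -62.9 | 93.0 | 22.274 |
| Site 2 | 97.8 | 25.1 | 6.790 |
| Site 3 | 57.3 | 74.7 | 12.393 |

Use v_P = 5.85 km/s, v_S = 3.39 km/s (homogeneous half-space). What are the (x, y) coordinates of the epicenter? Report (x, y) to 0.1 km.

Distance from S−P lag: d = Δt · v_P v_S / (v_P − v_S) = Δt · (5.85·3.39)/(5.85−3.39) ≈ 8.0616·Δt.
So d_Site 1 = 179.56, d_Site 2 = 54.74, d_Site 3 = 99.91 km.
Circle about each station: (x + 62.9)² + (y − 93.0)² = 179.56²; (x − 97.8)² + (y − 25.1)² = 54.74²; (x − 57.3)² + (y − 74.7)² = 99.91².
Subtracting the Site 1 equation from the Site 2 and Site 3 equations removes the quadratic terms:
321.4 x − 135.8 y = 26834.77
240.4 x − 36.6 y = 18517.76
Solving the 2×2 system: x ≈ 73.4, y ≈ -23.9 km.
Check against Site 1 (with the unrounded x, y): √((x + 62.9)²+(y − 93.0)²) = 179.57 ≈ 179.56 km. ✓

73.4 km east, -23.9 km north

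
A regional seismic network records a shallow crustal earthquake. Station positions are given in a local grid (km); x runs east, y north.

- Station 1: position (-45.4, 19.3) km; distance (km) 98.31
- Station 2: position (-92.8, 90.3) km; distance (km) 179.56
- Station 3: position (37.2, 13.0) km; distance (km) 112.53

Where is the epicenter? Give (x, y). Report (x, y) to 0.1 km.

x ≈ -29.4 km, y ≈ -77.7 km

Circle about each station: (x + 45.4)² + (y − 19.3)² = 98.31²; (x + 92.8)² + (y − 90.3)² = 179.56²; (x − 37.2)² + (y − 13.0)² = 112.53².
Subtracting the Station 1 equation from the Station 2 and Station 3 equations removes the quadratic terms:
-94.8 x + 142.0 y = -8244.66
165.2 x − 12.6 y = -3878.95
Solving the 2×2 system: x ≈ -29.4, y ≈ -77.7 km.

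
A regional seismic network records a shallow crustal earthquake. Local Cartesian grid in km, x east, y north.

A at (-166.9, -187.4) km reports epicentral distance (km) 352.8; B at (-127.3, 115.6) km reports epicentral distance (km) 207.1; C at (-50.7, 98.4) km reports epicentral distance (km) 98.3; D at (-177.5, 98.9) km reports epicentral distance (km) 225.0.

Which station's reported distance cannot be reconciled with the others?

B

Solve using three stations at a time. Using A, C, D (subtract circle equations pairwise → linear system) gives (x, y) ≈ (47.4, 92.8).
Distances from that point to each station vs reported:
  A: calculated 352.8 vs reported 352.8 → residual 0.0 km
  B: calculated 176.2 vs reported 207.1 → residual 30.9 km
  C: calculated 98.3 vs reported 98.3 → residual 0.0 km
  D: calculated 225.0 vs reported 225.0 → residual 0.0 km
A, C, D are mutually consistent (residuals ≈ 0); B is off by 30.9 km.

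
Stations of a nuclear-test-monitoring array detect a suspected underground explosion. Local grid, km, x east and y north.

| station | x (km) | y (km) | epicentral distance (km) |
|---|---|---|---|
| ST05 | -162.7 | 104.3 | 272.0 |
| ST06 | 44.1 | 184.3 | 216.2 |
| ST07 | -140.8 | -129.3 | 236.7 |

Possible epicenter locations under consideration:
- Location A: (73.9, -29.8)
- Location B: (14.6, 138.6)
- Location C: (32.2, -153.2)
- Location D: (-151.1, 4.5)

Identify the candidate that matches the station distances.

For each candidate, compare |candidate − station| to the reported distance:
Location A: residuals ST05 0.0, ST06 0.0, ST07 0.1 → max 0.1 km
Location B: residuals ST05 91.4, ST06 161.8, ST07 73.0 → max 161.8 km
Location C: residuals ST05 50.9, ST06 121.5, ST07 62.1 → max 121.5 km
Location D: residuals ST05 171.5, ST06 49.2, ST07 102.5 → max 171.5 km
Only Location A has all residuals ≈ 0.

Location A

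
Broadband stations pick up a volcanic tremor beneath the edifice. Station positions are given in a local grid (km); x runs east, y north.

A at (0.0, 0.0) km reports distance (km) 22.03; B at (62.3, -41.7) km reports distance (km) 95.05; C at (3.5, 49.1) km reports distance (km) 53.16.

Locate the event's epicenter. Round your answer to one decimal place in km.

-21.9 km east, 2.4 km north

Circle about each station: x² + y² = 22.03²; (x − 62.3)² + (y + 41.7)² = 95.05²; (x − 3.5)² + (y − 49.1)² = 53.16².
Subtracting pairs of circle equations eliminates x²+y² and gives linear equations (the radical axes):
124.6 x − 83.4 y = -2929.00
7.0 x + 98.2 y = 82.40
Solving the 2×2 system: x ≈ -21.9, y ≈ 2.4 km.
Check against A (with the unrounded x, y): √(x²+y²) = 22.03 ≈ 22.03 km. ✓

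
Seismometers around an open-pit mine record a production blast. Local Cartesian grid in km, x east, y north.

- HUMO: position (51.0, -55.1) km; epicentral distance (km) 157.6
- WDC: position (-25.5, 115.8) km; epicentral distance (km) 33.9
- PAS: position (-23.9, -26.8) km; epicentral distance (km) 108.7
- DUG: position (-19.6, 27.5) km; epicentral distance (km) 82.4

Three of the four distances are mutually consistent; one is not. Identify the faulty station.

DUG

Solve using three stations at a time. Using HUMO, WDC, PAS (subtract circle equations pairwise → linear system) gives (x, y) ≈ (-27.0, 81.9).
Distances from that point to each station vs reported:
  HUMO: calculated 157.6 vs reported 157.6 → residual 0.0 km
  WDC: calculated 34.0 vs reported 33.9 → residual 0.1 km
  PAS: calculated 108.7 vs reported 108.7 → residual 0.0 km
  DUG: calculated 54.9 vs reported 82.4 → residual 27.5 km
HUMO, WDC, PAS are mutually consistent (residuals ≈ 0); DUG is off by 27.5 km.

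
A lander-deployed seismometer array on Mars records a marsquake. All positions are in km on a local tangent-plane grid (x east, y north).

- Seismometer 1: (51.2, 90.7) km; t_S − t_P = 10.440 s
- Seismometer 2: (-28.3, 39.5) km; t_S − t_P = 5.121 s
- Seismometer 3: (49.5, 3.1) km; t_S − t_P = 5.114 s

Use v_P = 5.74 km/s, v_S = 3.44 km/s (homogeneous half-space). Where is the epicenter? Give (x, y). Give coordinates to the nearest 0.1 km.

x ≈ 6.7 km, y ≈ 12.9 km

Distance from S−P lag: d = Δt · v_P v_S / (v_P − v_S) = Δt · (5.74·3.44)/(5.74−3.44) ≈ 8.5850·Δt.
So d_Seismometer 1 = 89.63, d_Seismometer 2 = 43.96, d_Seismometer 3 = 43.90 km.
Circle about each station: (x − 51.2)² + (y − 90.7)² = 89.63²; (x + 28.3)² + (y − 39.5)² = 43.96²; (x − 49.5)² + (y − 3.1)² = 43.90².
Subtracting pairs of circle equations eliminates x²+y² and gives linear equations (the radical axes):
-159.0 x − 102.4 y = -2385.73
-3.4 x − 175.2 y = -2281.74
Solving the 2×2 system: x ≈ 6.7, y ≈ 12.9 km.
Check against Seismometer 1 (with the unrounded x, y): √((x − 51.2)²+(y − 90.7)²) = 89.63 ≈ 89.63 km. ✓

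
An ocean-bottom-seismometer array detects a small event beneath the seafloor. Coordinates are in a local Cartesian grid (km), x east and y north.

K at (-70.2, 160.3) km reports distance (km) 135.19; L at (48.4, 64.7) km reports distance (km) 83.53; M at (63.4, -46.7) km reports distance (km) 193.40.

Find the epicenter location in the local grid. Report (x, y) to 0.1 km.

(64.3, 146.7)

Circle about each station: (x + 70.2)² + (y − 160.3)² = 135.19²; (x − 48.4)² + (y − 64.7)² = 83.53²; (x − 63.4)² + (y + 46.7)² = 193.40².
Subtracting pairs of circle equations eliminates x²+y² and gives linear equations (the radical axes):
237.2 x − 191.2 y = -12796.40
267.2 x − 414.0 y = -43550.90
Solving the 2×2 system: x ≈ 64.3, y ≈ 146.7 km.
Check against K (with the unrounded x, y): √((x + 70.2)²+(y − 160.3)²) = 135.18 ≈ 135.19 km. ✓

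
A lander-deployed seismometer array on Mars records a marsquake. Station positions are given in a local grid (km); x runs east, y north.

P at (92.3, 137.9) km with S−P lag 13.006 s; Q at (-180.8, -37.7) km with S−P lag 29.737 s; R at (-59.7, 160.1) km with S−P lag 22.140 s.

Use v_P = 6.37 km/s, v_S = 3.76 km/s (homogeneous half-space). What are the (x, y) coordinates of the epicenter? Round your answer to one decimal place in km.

(86.2, 18.7)

Distance from S−P lag: d = Δt · v_P v_S / (v_P − v_S) = Δt · (6.37·3.76)/(6.37−3.76) ≈ 9.1767·Δt.
So d_P = 119.35, d_Q = 272.89, d_R = 203.17 km.
Circle about each station: (x − 92.3)² + (y − 137.9)² = 119.35²; (x + 180.8)² + (y + 37.7)² = 272.89²; (x + 59.7)² + (y − 160.1)² = 203.17².
Subtracting pairs of circle equations eliminates x²+y² and gives linear equations (the radical axes):
-546.2 x − 351.2 y = -53650.30
-304.0 x + 44.4 y = -25373.23
Solving the 2×2 system: x ≈ 86.2, y ≈ 18.7 km.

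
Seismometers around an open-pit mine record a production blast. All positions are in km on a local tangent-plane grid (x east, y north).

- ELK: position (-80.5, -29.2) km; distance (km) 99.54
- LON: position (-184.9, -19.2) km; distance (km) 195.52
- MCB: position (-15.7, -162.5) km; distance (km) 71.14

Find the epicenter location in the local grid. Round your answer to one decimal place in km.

Circle about each station: (x + 80.5)² + (y + 29.2)² = 99.54²; (x + 184.9)² + (y + 19.2)² = 195.52²; (x + 15.7)² + (y + 162.5)² = 71.14².
Subtracting the ELK equation from the LON and MCB equations removes the quadratic terms:
-208.8 x + 20.0 y = -1096.10
129.6 x − 266.6 y = 24167.16
Solving the 2×2 system: x ≈ -3.6, y ≈ -92.4 km.
Check against ELK (with the unrounded x, y): √((x + 80.5)²+(y + 29.2)²) = 99.54 ≈ 99.54 km. ✓

-3.6 km east, -92.4 km north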